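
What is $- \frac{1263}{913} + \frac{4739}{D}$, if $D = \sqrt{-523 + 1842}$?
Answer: $- \frac{1263}{913} + \frac{4739 \sqrt{1319}}{1319} \approx 129.1$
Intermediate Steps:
$D = \sqrt{1319} \approx 36.318$
$- \frac{1263}{913} + \frac{4739}{D} = - \frac{1263}{913} + \frac{4739}{\sqrt{1319}} = \left(-1263\right) \frac{1}{913} + 4739 \frac{\sqrt{1319}}{1319} = - \frac{1263}{913} + \frac{4739 \sqrt{1319}}{1319}$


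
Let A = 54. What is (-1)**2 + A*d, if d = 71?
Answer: 3835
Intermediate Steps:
(-1)**2 + A*d = (-1)**2 + 54*71 = 1 + 3834 = 3835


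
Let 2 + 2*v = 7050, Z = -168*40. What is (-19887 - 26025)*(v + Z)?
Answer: 146734752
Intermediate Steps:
Z = -6720
v = 3524 (v = -1 + (1/2)*7050 = -1 + 3525 = 3524)
(-19887 - 26025)*(v + Z) = (-19887 - 26025)*(3524 - 6720) = -45912*(-3196) = 146734752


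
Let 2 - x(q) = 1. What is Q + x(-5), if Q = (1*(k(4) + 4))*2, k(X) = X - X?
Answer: 9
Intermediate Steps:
k(X) = 0
x(q) = 1 (x(q) = 2 - 1*1 = 2 - 1 = 1)
Q = 8 (Q = (1*(0 + 4))*2 = (1*4)*2 = 4*2 = 8)
Q + x(-5) = 8 + 1 = 9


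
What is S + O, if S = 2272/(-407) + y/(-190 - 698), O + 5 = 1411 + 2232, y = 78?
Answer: 5913433/1628 ≈ 3632.3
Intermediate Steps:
O = 3638 (O = -5 + (1411 + 2232) = -5 + 3643 = 3638)
S = -9231/1628 (S = 2272/(-407) + 78/(-190 - 698) = 2272*(-1/407) + 78/(-888) = -2272/407 + 78*(-1/888) = -2272/407 - 13/148 = -9231/1628 ≈ -5.6702)
S + O = -9231/1628 + 3638 = 5913433/1628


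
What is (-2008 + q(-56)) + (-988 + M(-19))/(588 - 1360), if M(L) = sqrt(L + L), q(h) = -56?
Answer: -398105/193 - I*sqrt(38)/772 ≈ -2062.7 - 0.007985*I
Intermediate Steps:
M(L) = sqrt(2)*sqrt(L) (M(L) = sqrt(2*L) = sqrt(2)*sqrt(L))
(-2008 + q(-56)) + (-988 + M(-19))/(588 - 1360) = (-2008 - 56) + (-988 + sqrt(2)*sqrt(-19))/(588 - 1360) = -2064 + (-988 + sqrt(2)*(I*sqrt(19)))/(-772) = -2064 + (-988 + I*sqrt(38))*(-1/772) = -2064 + (247/193 - I*sqrt(38)/772) = -398105/193 - I*sqrt(38)/772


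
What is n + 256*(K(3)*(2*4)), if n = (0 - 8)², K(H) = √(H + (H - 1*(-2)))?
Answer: 64 + 4096*√2 ≈ 5856.6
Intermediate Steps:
K(H) = √(2 + 2*H) (K(H) = √(H + (H + 2)) = √(H + (2 + H)) = √(2 + 2*H))
n = 64 (n = (-8)² = 64)
n + 256*(K(3)*(2*4)) = 64 + 256*(√(2 + 2*3)*(2*4)) = 64 + 256*(√(2 + 6)*8) = 64 + 256*(√8*8) = 64 + 256*((2*√2)*8) = 64 + 256*(16*√2) = 64 + 4096*√2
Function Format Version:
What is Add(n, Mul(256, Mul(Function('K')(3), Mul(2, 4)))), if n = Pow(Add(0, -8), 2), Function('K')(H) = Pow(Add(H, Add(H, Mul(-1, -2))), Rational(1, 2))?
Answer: Add(64, Mul(4096, Pow(2, Rational(1, 2)))) ≈ 5856.6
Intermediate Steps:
Function('K')(H) = Pow(Add(2, Mul(2, H)), Rational(1, 2)) (Function('K')(H) = Pow(Add(H, Add(H, 2)), Rational(1, 2)) = Pow(Add(H, Add(2, H)), Rational(1, 2)) = Pow(Add(2, Mul(2, H)), Rational(1, 2)))
n = 64 (n = Pow(-8, 2) = 64)
Add(n, Mul(256, Mul(Function('K')(3), Mul(2, 4)))) = Add(64, Mul(256, Mul(Pow(Add(2, Mul(2, 3)), Rational(1, 2)), Mul(2, 4)))) = Add(64, Mul(256, Mul(Pow(Add(2, 6), Rational(1, 2)), 8))) = Add(64, Mul(256, Mul(Pow(8, Rational(1, 2)), 8))) = Add(64, Mul(256, Mul(Mul(2, Pow(2, Rational(1, 2))), 8))) = Add(64, Mul(256, Mul(16, Pow(2, Rational(1, 2))))) = Add(64, Mul(4096, Pow(2, Rational(1, 2))))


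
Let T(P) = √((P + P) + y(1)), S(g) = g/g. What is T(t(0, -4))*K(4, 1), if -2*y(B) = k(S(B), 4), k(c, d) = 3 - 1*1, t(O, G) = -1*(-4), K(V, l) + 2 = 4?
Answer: 2*√7 ≈ 5.2915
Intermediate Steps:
S(g) = 1
K(V, l) = 2 (K(V, l) = -2 + 4 = 2)
t(O, G) = 4
k(c, d) = 2 (k(c, d) = 3 - 1 = 2)
y(B) = -1 (y(B) = -½*2 = -1)
T(P) = √(-1 + 2*P) (T(P) = √((P + P) - 1) = √(2*P - 1) = √(-1 + 2*P))
T(t(0, -4))*K(4, 1) = √(-1 + 2*4)*2 = √(-1 + 8)*2 = √7*2 = 2*√7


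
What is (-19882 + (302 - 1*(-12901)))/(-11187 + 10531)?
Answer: 6679/656 ≈ 10.181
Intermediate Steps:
(-19882 + (302 - 1*(-12901)))/(-11187 + 10531) = (-19882 + (302 + 12901))/(-656) = (-19882 + 13203)*(-1/656) = -6679*(-1/656) = 6679/656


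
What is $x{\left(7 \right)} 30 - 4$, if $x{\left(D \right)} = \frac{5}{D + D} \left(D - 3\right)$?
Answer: $\frac{272}{7} \approx 38.857$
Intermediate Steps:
$x{\left(D \right)} = \frac{5 \left(-3 + D\right)}{2 D}$ ($x{\left(D \right)} = \frac{5}{2 D} \left(-3 + D\right) = \frac{5 \left(-3 + D\right)}{2 D}$)
$x{\left(7 \right)} 30 - 4 = \frac{5 \left(-3 + 7\right)}{2 \cdot 7} \cdot 30 - 4 = \frac{5}{2} \cdot \frac{1}{7} \cdot 4 \cdot 30 - 4 = \frac{10}{7} \cdot 30 - 4 = \frac{300}{7} - 4 = \frac{272}{7}$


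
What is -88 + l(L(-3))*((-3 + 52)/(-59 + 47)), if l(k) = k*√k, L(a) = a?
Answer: -88 + 49*I*√3/4 ≈ -88.0 + 21.218*I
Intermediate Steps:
l(k) = k^(3/2)
-88 + l(L(-3))*((-3 + 52)/(-59 + 47)) = -88 + (-3)^(3/2)*((-3 + 52)/(-59 + 47)) = -88 + (-3*I*√3)*(49/(-12)) = -88 + (-3*I*√3)*(49*(-1/12)) = -88 - 3*I*√3*(-49/12) = -88 + 49*I*√3/4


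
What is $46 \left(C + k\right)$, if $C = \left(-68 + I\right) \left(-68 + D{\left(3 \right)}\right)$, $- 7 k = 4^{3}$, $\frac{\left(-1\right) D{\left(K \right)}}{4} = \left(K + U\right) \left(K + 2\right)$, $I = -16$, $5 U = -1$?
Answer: $\frac{3351008}{7} \approx 4.7872 \cdot 10^{5}$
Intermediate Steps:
$U = - \frac{1}{5}$ ($U = \frac{1}{5} \left(-1\right) = - \frac{1}{5} \approx -0.2$)
$D{\left(K \right)} = - 4 \left(2 + K\right) \left(- \frac{1}{5} + K\right)$ ($D{\left(K \right)} = - 4 \left(K - \frac{1}{5}\right) \left(K + 2\right) = - 4 \left(- \frac{1}{5} + K\right) \left(2 + K\right) = - 4 \left(2 + K\right) \left(- \frac{1}{5} + K\right)$)
$k = - \frac{64}{7}$ ($k = - \frac{4^{3}}{7} = \left(- \frac{1}{7}\right) 64 = - \frac{64}{7} \approx -9.1429$)
$C = 10416$ ($C = \left(-68 - 16\right) \left(-68 - \left(20 + 36\right)\right) = - 84 \left(-68 - 56\right) = \left(-84\right) \left(-124\right) = 10416$)
$46 \left(C + k\right) = 46 \left(10416 - \frac{64}{7}\right) = 46 \cdot \frac{72848}{7} = \frac{3351008}{7}$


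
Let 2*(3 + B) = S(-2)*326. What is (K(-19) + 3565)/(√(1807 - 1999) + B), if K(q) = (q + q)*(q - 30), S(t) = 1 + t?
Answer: -450441/13874 - 10854*I*√3/6937 ≈ -32.467 - 2.7101*I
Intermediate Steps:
K(q) = 2*q*(-30 + q) (K(q) = (2*q)*(-30 + q) = 2*q*(-30 + q))
B = -166 (B = -3 + ((1 - 2)*326)/2 = -3 + (-1*326)/2 = -3 + (½)*(-326) = -3 - 163 = -166)
(K(-19) + 3565)/(√(1807 - 1999) + B) = (2*(-19)*(-30 - 19) + 3565)/(√(1807 - 1999) - 166) = (2*(-19)*(-49) + 3565)/(√(-192) - 166) = (1862 + 3565)/(8*I*√3 - 166) = 5427/(-166 + 8*I*√3)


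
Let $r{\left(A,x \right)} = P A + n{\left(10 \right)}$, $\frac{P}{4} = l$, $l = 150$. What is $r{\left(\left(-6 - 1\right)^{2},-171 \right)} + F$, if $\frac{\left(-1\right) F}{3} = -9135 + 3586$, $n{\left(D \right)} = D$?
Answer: $46057$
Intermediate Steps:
$F = 16647$ ($F = - 3 \left(-9135 + 3586\right) = \left(-3\right) \left(-5549\right) = 16647$)
$P = 600$ ($P = 4 \cdot 150 = 600$)
$r{\left(A,x \right)} = 10 + 600 A$ ($r{\left(A,x \right)} = 600 A + 10 = 10 + 600 A$)
$r{\left(\left(-6 - 1\right)^{2},-171 \right)} + F = \left(10 + 600 \left(-6 - 1\right)^{2}\right) + 16647 = \left(10 + 600 \left(-7\right)^{2}\right) + 16647 = \left(10 + 600 \cdot 49\right) + 16647 = \left(10 + 29400\right) + 16647 = 29410 + 16647 = 46057$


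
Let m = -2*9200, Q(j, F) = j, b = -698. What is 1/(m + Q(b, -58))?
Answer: -1/19098 ≈ -5.2362e-5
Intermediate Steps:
m = -18400
1/(m + Q(b, -58)) = 1/(-18400 - 698) = 1/(-19098) = -1/19098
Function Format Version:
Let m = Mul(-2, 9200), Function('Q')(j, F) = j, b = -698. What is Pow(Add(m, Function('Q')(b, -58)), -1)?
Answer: Rational(-1, 19098) ≈ -5.2362e-5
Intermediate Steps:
m = -18400
Pow(Add(m, Function('Q')(b, -58)), -1) = Pow(Add(-18400, -698), -1) = Pow(-19098, -1) = Rational(-1, 19098)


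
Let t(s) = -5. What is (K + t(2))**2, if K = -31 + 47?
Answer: 121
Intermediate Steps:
K = 16
(K + t(2))**2 = (16 - 5)**2 = 11**2 = 121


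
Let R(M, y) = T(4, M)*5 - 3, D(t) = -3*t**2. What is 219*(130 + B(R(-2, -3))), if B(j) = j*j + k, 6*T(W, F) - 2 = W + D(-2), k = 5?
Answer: 43581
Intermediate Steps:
T(W, F) = -5/3 + W/6 (T(W, F) = 1/3 + (W - 3*(-2)**2)/6 = 1/3 + (W - 3*4)/6 = 1/3 + (W - 12)/6 = 1/3 + (-12 + W)/6 = 1/3 + (-2 + W/6) = -5/3 + W/6)
R(M, y) = -8 (R(M, y) = (-5/3 + (1/6)*4)*5 - 3 = (-5/3 + 2/3)*5 - 3 = -1*5 - 3 = -5 - 3 = -8)
B(j) = 5 + j**2 (B(j) = j*j + 5 = j**2 + 5 = 5 + j**2)
219*(130 + B(R(-2, -3))) = 219*(130 + (5 + (-8)**2)) = 219*(130 + (5 + 64)) = 219*(130 + 69) = 219*199 = 43581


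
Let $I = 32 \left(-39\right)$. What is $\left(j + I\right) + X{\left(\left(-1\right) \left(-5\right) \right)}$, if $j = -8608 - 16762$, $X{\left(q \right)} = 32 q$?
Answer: $-26458$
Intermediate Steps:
$I = -1248$
$j = -25370$
$\left(j + I\right) + X{\left(\left(-1\right) \left(-5\right) \right)} = \left(-25370 - 1248\right) + 32 \left(\left(-1\right) \left(-5\right)\right) = -26618 + 32 \cdot 5 = -26618 + 160 = -26458$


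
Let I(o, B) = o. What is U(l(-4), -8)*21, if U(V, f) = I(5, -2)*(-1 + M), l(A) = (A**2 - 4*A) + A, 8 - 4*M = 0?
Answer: 105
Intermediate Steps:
M = 2 (M = 2 - 1/4*0 = 2 + 0 = 2)
l(A) = A**2 - 3*A
U(V, f) = 5 (U(V, f) = 5*(-1 + 2) = 5*1 = 5)
U(l(-4), -8)*21 = 5*21 = 105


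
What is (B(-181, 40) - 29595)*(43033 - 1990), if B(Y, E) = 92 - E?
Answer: -1212533349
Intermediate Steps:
(B(-181, 40) - 29595)*(43033 - 1990) = ((92 - 1*40) - 29595)*(43033 - 1990) = ((92 - 40) - 29595)*41043 = (52 - 29595)*41043 = -29543*41043 = -1212533349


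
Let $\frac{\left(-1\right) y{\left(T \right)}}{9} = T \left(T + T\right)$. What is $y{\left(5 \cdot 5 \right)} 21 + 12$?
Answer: $-236238$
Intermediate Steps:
$y{\left(T \right)} = - 18 T^{2}$ ($y{\left(T \right)} = - 9 T \left(T + T\right) = - 9 T 2 T = - 9 \cdot 2 T^{2} = - 18 T^{2}$)
$y{\left(5 \cdot 5 \right)} 21 + 12 = - 18 \left(5 \cdot 5\right)^{2} \cdot 21 + 12 = - 18 \cdot 25^{2} \cdot 21 + 12 = \left(-18\right) 625 \cdot 21 + 12 = \left(-11250\right) 21 + 12 = -236250 + 12 = -236238$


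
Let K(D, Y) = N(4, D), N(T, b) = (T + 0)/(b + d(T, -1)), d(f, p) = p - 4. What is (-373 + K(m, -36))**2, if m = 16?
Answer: 16801801/121 ≈ 1.3886e+5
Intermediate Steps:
d(f, p) = -4 + p
N(T, b) = T/(-5 + b) (N(T, b) = (T + 0)/(b + (-4 - 1)) = T/(b - 5) = T/(-5 + b))
K(D, Y) = 4/(-5 + D)
(-373 + K(m, -36))**2 = (-373 + 4/(-5 + 16))**2 = (-373 + 4/11)**2 = (-4099/11)**2 = 16801801/121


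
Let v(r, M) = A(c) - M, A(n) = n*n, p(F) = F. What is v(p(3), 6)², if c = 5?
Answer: 361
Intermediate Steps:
A(n) = n²
v(r, M) = 25 - M (v(r, M) = 5² - M = 25 - M)
v(p(3), 6)² = (25 - 1*6)² = (25 - 6)² = 19² = 361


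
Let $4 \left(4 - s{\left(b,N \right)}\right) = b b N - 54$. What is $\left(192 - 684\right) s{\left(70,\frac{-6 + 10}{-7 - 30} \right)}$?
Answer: $- \frac{2729370}{37} \approx -73767.0$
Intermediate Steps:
$s{\left(b,N \right)} = \frac{35}{2} - \frac{N b^{2}}{4}$ ($s{\left(b,N \right)} = 4 - \frac{b b N - 54}{4} = 4 - \frac{b^{2} N - 54}{4} = 4 - \frac{N b^{2} - 54}{4} = 4 - \frac{-54 + N b^{2}}{4} = 4 - \left(- \frac{27}{2} + \frac{N b^{2}}{4}\right) = \frac{35}{2} - \frac{N b^{2}}{4}$)
$\left(192 - 684\right) s{\left(70,\frac{-6 + 10}{-7 - 30} \right)} = \left(192 - 684\right) \left(\frac{35}{2} - \frac{\frac{-6 + 10}{-7 - 30} \cdot 70^{2}}{4}\right) = - 492 \left(\frac{35}{2} - \frac{1}{4} \frac{4}{-37} \cdot 4900\right) = - 492 \left(\frac{35}{2} - \frac{1}{4} \cdot 4 \left(- \frac{1}{37}\right) 4900\right) = - 492 \left(\frac{35}{2} - \left(- \frac{1}{37}\right) 4900\right) = - 492 \left(\frac{35}{2} + \frac{4900}{37}\right) = \left(-492\right) \frac{11095}{74} = - \frac{2729370}{37}$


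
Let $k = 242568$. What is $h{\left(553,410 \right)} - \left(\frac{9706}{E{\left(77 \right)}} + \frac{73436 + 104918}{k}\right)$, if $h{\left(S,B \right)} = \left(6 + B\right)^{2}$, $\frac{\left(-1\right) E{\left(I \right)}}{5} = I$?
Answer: $\frac{8081878552399}{46694340} \approx 1.7308 \cdot 10^{5}$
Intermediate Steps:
$E{\left(I \right)} = - 5 I$
$h{\left(553,410 \right)} - \left(\frac{9706}{E{\left(77 \right)}} + \frac{73436 + 104918}{k}\right) = \left(6 + 410\right)^{2} - \left(\frac{9706}{\left(-5\right) 77} + \frac{73436 + 104918}{242568}\right) = 416^{2} - \left(\frac{9706}{-385} + 178354 \cdot \frac{1}{242568}\right) = 173056 - \left(9706 \left(- \frac{1}{385}\right) + \frac{89177}{121284}\right) = 173056 - \left(- \frac{9706}{385} + \frac{89177}{121284}\right) = 173056 - - \frac{1142849359}{46694340} = 173056 + \frac{1142849359}{46694340} = \frac{8081878552399}{46694340}$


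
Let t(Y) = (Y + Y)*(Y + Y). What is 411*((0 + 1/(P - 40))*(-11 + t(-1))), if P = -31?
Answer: 2877/71 ≈ 40.521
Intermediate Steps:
t(Y) = 4*Y² (t(Y) = (2*Y)*(2*Y) = 4*Y²)
411*((0 + 1/(P - 40))*(-11 + t(-1))) = 411*((0 + 1/(-31 - 40))*(-11 + 4*(-1)²)) = 411*((0 + 1/(-71))*(-11 + 4*1)) = 411*((0 - 1/71)*(-11 + 4)) = 411*(-1/71*(-7)) = 411*(7/71) = 2877/71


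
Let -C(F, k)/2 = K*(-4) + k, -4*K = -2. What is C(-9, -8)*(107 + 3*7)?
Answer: 2560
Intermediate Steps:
K = 1/2 (K = -1/4*(-2) = 1/2 ≈ 0.50000)
C(F, k) = 4 - 2*k (C(F, k) = -2*((1/2)*(-4) + k) = -2*(-2 + k) = 4 - 2*k)
C(-9, -8)*(107 + 3*7) = (4 - 2*(-8))*(107 + 3*7) = (4 + 16)*(107 + 21) = 20*128 = 2560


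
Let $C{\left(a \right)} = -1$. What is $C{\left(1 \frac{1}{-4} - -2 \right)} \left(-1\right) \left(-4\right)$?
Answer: $-4$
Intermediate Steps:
$C{\left(1 \frac{1}{-4} - -2 \right)} \left(-1\right) \left(-4\right) = \left(-1\right) \left(-1\right) \left(-4\right) = 1 \left(-4\right) = -4$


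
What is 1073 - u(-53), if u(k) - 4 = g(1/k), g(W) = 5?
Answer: 1064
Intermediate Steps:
u(k) = 9 (u(k) = 4 + 5 = 9)
1073 - u(-53) = 1073 - 1*9 = 1073 - 9 = 1064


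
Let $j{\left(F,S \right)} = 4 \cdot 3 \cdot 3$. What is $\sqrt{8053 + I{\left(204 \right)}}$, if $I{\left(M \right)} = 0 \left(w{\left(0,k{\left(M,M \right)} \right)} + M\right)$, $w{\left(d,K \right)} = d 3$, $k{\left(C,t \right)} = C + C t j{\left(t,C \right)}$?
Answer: $\sqrt{8053} \approx 89.739$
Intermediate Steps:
$j{\left(F,S \right)} = 36$ ($j{\left(F,S \right)} = 12 \cdot 3 = 36$)
$k{\left(C,t \right)} = C + 36 C t$ ($k{\left(C,t \right)} = C + C t 36 = C + 36 C t$)
$w{\left(d,K \right)} = 3 d$
$I{\left(M \right)} = 0$ ($I{\left(M \right)} = 0 \left(3 \cdot 0 + M\right) = 0 \left(0 + M\right) = 0 M = 0$)
$\sqrt{8053 + I{\left(204 \right)}} = \sqrt{8053 + 0} = \sqrt{8053}$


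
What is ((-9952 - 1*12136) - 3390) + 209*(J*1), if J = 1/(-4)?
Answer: -102121/4 ≈ -25530.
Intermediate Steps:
J = -1/4 ≈ -0.25000
((-9952 - 1*12136) - 3390) + 209*(J*1) = ((-9952 - 1*12136) - 3390) + 209*(-1/4*1) = ((-9952 - 12136) - 3390) + 209*(-1/4) = (-22088 - 3390) - 209/4 = -25478 - 209/4 = -102121/4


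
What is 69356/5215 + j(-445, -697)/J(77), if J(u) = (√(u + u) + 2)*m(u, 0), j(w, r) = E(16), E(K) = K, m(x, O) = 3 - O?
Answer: 443476/33525 + 8*√154/225 ≈ 13.669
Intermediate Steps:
j(w, r) = 16
J(u) = 6 + 3*√2*√u (J(u) = (√(u + u) + 2)*(3 - 1*0) = (√(2*u) + 2)*(3 + 0) = (√2*√u + 2)*3 = (2 + √2*√u)*3 = 6 + 3*√2*√u)
69356/5215 + j(-445, -697)/J(77) = 69356/5215 + 16/(6 + 3*√2*√77) = 69356*(1/5215) + 16/(6 + 3*√154) = 9908/745 + 16/(6 + 3*√154)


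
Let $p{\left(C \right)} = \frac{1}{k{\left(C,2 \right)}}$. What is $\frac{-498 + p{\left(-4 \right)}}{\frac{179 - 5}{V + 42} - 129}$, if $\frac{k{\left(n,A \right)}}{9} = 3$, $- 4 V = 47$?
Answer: $\frac{1626845}{402651} \approx 4.0403$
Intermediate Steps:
$V = - \frac{47}{4}$ ($V = \left(- \frac{1}{4}\right) 47 = - \frac{47}{4} \approx -11.75$)
$k{\left(n,A \right)} = 27$ ($k{\left(n,A \right)} = 9 \cdot 3 = 27$)
$p{\left(C \right)} = \frac{1}{27}$
$\frac{-498 + p{\left(-4 \right)}}{\frac{179 - 5}{V + 42} - 129} = \frac{-498 + \frac{1}{27}}{\frac{179 - 5}{- \frac{47}{4} + 42} - 129} = - \frac{13445}{27 \left(\frac{174}{\frac{121}{4}} - 129\right)} = - \frac{13445}{27 \left(174 \cdot \frac{4}{121} - 129\right)} = - \frac{13445}{27 \left(\frac{696}{121} - 129\right)} = - \frac{13445}{27 \left(- \frac{14913}{121}\right)} = \left(- \frac{13445}{27}\right) \left(- \frac{121}{14913}\right) = \frac{1626845}{402651}$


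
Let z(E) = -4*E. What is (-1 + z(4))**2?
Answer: 289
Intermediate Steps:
(-1 + z(4))**2 = (-1 - 4*4)**2 = (-1 - 16)**2 = (-17)**2 = 289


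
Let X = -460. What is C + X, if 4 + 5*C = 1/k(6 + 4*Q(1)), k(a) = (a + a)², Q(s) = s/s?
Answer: -921599/2000 ≈ -460.80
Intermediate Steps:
Q(s) = 1
k(a) = 4*a² (k(a) = (2*a)² = 4*a²)
C = -1599/2000 (C = -⅘ + 1/(5*((4*(6 + 4*1)²))) = -⅘ + 1/(5*((4*(6 + 4)²))) = -⅘ + 1/(5*((4*10²))) = -⅘ + 1/(5*((4*100))) = -⅘ + (⅕)/400 = -⅘ + (⅕)*(1/400) = -⅘ + 1/2000 = -1599/2000 ≈ -0.79950)
C + X = -1599/2000 - 460 = -921599/2000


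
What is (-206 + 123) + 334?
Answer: 251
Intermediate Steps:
(-206 + 123) + 334 = -83 + 334 = 251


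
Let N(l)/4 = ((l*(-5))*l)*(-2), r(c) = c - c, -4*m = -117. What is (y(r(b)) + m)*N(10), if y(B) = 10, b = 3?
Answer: 157000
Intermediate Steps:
m = 117/4 (m = -¼*(-117) = 117/4 ≈ 29.250)
r(c) = 0
N(l) = 40*l² (N(l) = 4*(((l*(-5))*l)*(-2)) = 4*(((-5*l)*l)*(-2)) = 4*(-5*l²*(-2)) = 4*(10*l²) = 40*l²)
(y(r(b)) + m)*N(10) = (10 + 117/4)*(40*10²) = 157*(40*100)/4 = (157/4)*4000 = 157000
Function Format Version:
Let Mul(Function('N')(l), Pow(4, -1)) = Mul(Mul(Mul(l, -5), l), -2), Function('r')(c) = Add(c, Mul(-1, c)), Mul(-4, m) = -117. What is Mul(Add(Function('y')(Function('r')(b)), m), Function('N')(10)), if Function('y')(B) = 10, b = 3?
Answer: 157000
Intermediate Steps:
m = Rational(117, 4) (m = Mul(Rational(-1, 4), -117) = Rational(117, 4) ≈ 29.250)
Function('r')(c) = 0
Function('N')(l) = Mul(40, Pow(l, 2)) (Function('N')(l) = Mul(4, Mul(Mul(Mul(l, -5), l), -2)) = Mul(4, Mul(Mul(Mul(-5, l), l), -2)) = Mul(4, Mul(Mul(-5, Pow(l, 2)), -2)) = Mul(4, Mul(10, Pow(l, 2))) = Mul(40, Pow(l, 2)))
Mul(Add(Function('y')(Function('r')(b)), m), Function('N')(10)) = Mul(Add(10, Rational(117, 4)), Mul(40, Pow(10, 2))) = Mul(Rational(157, 4), Mul(40, 100)) = Mul(Rational(157, 4), 4000) = 157000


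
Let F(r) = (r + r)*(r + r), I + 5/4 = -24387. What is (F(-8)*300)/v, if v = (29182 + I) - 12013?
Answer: -307200/28877 ≈ -10.638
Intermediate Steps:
I = -97553/4 (I = -5/4 - 24387 = -97553/4 ≈ -24388.)
F(r) = 4*r² (F(r) = (2*r)*(2*r) = 4*r²)
v = -28877/4 (v = (29182 - 97553/4) - 12013 = 19175/4 - 12013 = -28877/4 ≈ -7219.3)
(F(-8)*300)/v = ((4*(-8)²)*300)/(-28877/4) = ((4*64)*300)*(-4/28877) = (256*300)*(-4/28877) = 76800*(-4/28877) = -307200/28877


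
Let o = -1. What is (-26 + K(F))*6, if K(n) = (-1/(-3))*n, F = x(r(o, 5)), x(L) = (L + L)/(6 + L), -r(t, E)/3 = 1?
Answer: -160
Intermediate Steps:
r(t, E) = -3 (r(t, E) = -3*1 = -3)
x(L) = 2*L/(6 + L) (x(L) = (2*L)/(6 + L) = 2*L/(6 + L))
F = -2 (F = 2*(-3)/(6 - 3) = 2*(-3)/3 = 2*(-3)*(1/3) = -2)
K(n) = n/3 (K(n) = (-1*(-1/3))*n = n/3)
(-26 + K(F))*6 = (-26 + (1/3)*(-2))*6 = (-26 - 2/3)*6 = -80/3*6 = -160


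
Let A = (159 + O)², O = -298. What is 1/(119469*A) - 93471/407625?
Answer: -71918473789318/313634902095375 ≈ -0.22931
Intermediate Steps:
A = 19321 (A = (159 - 298)² = (-139)² = 19321)
1/(119469*A) - 93471/407625 = 1/(119469*19321) - 93471/407625 = (1/119469)*(1/19321) - 93471*1/407625 = 1/2308260549 - 31157/135875 = -71918473789318/313634902095375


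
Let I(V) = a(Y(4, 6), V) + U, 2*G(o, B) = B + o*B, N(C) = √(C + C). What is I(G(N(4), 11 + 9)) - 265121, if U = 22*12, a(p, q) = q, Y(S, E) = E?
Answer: -264847 + 20*√2 ≈ -2.6482e+5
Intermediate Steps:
N(C) = √2*√C (N(C) = √(2*C) = √2*√C)
G(o, B) = B/2 + B*o/2 (G(o, B) = (B + o*B)/2 = (B + B*o)/2 = B/2 + B*o/2)
U = 264
I(V) = 264 + V (I(V) = V + 264 = 264 + V)
I(G(N(4), 11 + 9)) - 265121 = (264 + (11 + 9)*(1 + √2*√4)/2) - 265121 = (264 + (½)*20*(1 + √2*2)) - 265121 = (264 + (½)*20*(1 + 2*√2)) - 265121 = (264 + (10 + 20*√2)) - 265121 = (274 + 20*√2) - 265121 = -264847 + 20*√2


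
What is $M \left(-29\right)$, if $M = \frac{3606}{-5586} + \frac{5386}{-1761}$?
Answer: $\frac{176109083}{1639491} \approx 107.42$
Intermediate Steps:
$M = - \frac{6072727}{1639491}$ ($M = 3606 \left(- \frac{1}{5586}\right) + 5386 \left(- \frac{1}{1761}\right) = - \frac{601}{931} - \frac{5386}{1761} = - \frac{6072727}{1639491} \approx -3.704$)
$M \left(-29\right) = \left(- \frac{6072727}{1639491}\right) \left(-29\right) = \frac{176109083}{1639491}$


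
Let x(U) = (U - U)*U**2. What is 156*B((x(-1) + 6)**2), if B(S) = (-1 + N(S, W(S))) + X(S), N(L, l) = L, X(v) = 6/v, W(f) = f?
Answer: 5486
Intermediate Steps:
x(U) = 0 (x(U) = 0*U**2 = 0)
B(S) = -1 + S + 6/S (B(S) = (-1 + S) + 6/S = -1 + S + 6/S)
156*B((x(-1) + 6)**2) = 156*(-1 + (0 + 6)**2 + 6/((0 + 6)**2)) = 156*(-1 + 6**2 + 6/(6**2)) = 156*(-1 + 36 + 6/36) = 156*(-1 + 36 + 6*(1/36)) = 156*(-1 + 36 + 1/6) = 156*(211/6) = 5486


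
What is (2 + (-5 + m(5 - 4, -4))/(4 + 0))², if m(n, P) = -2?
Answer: 1/16 ≈ 0.062500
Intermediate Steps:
(2 + (-5 + m(5 - 4, -4))/(4 + 0))² = (2 + (-5 - 2)/(4 + 0))² = (2 - 7/4)² = (¼)² = 1/16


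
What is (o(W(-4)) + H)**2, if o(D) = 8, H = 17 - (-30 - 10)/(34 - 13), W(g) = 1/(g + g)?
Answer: 319225/441 ≈ 723.87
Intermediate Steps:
W(g) = 1/(2*g)
H = 397/21 (H = 17 - (-40)/21 = 17 - 1*(-40/21) = 17 + 40/21 = 397/21 ≈ 18.905)
(o(W(-4)) + H)**2 = (8 + 397/21)**2 = (565/21)**2 = 319225/441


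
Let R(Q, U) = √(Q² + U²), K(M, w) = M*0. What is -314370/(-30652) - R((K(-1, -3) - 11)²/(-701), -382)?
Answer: 157185/15326 - √71707214165/701 ≈ -371.74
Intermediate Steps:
K(M, w) = 0
-314370/(-30652) - R((K(-1, -3) - 11)²/(-701), -382) = -314370/(-30652) - √(((0 - 11)²/(-701))² + (-382)²) = -314370*(-1/30652) - √(((-11)²*(-1/701))² + 145924) = 157185/15326 - √((121*(-1/701))² + 145924) = 157185/15326 - √((-121/701)² + 145924) = 157185/15326 - √(14641/491401 + 145924) = 157185/15326 - √(71707214165/491401) = 157185/15326 - √71707214165/701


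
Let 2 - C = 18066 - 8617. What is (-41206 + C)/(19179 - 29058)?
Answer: 1369/267 ≈ 5.1273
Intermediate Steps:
C = -9447 (C = 2 - (18066 - 8617) = 2 - 1*9449 = 2 - 9449 = -9447)
(-41206 + C)/(19179 - 29058) = (-41206 - 9447)/(19179 - 29058) = -50653/(-9879) = -50653*(-1/9879) = 1369/267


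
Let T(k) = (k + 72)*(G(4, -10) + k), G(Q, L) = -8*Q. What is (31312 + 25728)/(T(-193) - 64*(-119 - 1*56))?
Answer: 11408/7685 ≈ 1.4844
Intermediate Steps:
T(k) = (-32 + k)*(72 + k) (T(k) = (k + 72)*(-8*4 + k) = (72 + k)*(-32 + k) = (-32 + k)*(72 + k))
(31312 + 25728)/(T(-193) - 64*(-119 - 1*56)) = (31312 + 25728)/((-2304 + (-193)**2 + 40*(-193)) - 64*(-119 - 1*56)) = 57040/((-2304 + 37249 - 7720) - 64*(-119 - 56)) = 57040/(27225 - 64*(-175)) = 57040/(27225 + 11200) = 57040/38425 = 57040*(1/38425) = 11408/7685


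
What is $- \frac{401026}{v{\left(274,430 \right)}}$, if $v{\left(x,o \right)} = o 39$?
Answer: $- \frac{200513}{8385} \approx -23.913$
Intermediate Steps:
$v{\left(x,o \right)} = 39 o$
$- \frac{401026}{v{\left(274,430 \right)}} = - \frac{401026}{39 \cdot 430} = - \frac{401026}{16770} = \left(-401026\right) \frac{1}{16770} = - \frac{200513}{8385}$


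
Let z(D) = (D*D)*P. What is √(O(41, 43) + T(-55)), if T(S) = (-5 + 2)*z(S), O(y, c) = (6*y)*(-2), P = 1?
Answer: 3*I*√1063 ≈ 97.811*I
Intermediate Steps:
z(D) = D² (z(D) = (D*D)*1 = D²*1 = D²)
O(y, c) = -12*y
T(S) = -3*S² (T(S) = (-5 + 2)*S² = -3*S²)
√(O(41, 43) + T(-55)) = √(-12*41 - 3*(-55)²) = √(-492 - 3*3025) = √(-492 - 9075) = √(-9567) = 3*I*√1063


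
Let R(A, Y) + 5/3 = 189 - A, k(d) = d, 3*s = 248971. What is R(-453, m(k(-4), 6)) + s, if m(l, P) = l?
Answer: 250892/3 ≈ 83631.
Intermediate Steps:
s = 248971/3 (s = (⅓)*248971 = 248971/3 ≈ 82990.)
R(A, Y) = 562/3 - A (R(A, Y) = -5/3 + (189 - A) = 562/3 - A)
R(-453, m(k(-4), 6)) + s = (562/3 - 1*(-453)) + 248971/3 = (562/3 + 453) + 248971/3 = 1921/3 + 248971/3 = 250892/3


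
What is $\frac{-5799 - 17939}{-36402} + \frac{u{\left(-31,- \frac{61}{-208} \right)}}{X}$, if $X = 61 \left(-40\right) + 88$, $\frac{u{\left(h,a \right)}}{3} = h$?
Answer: $\frac{9869527}{14269584} \approx 0.69165$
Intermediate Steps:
$u{\left(h,a \right)} = 3 h$
$X = -2352$ ($X = -2440 + 88 = -2352$)
$\frac{-5799 - 17939}{-36402} + \frac{u{\left(-31,- \frac{61}{-208} \right)}}{X} = \frac{-5799 - 17939}{-36402} + \frac{3 \left(-31\right)}{-2352} = \left(-5799 - 17939\right) \left(- \frac{1}{36402}\right) - - \frac{31}{784} = \left(-23738\right) \left(- \frac{1}{36402}\right) + \frac{31}{784} = \frac{11869}{18201} + \frac{31}{784} = \frac{9869527}{14269584}$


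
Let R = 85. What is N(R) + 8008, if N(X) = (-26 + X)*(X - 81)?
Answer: 8244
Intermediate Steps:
N(X) = (-81 + X)*(-26 + X) (N(X) = (-26 + X)*(-81 + X) = (-81 + X)*(-26 + X))
N(R) + 8008 = (2106 + 85**2 - 107*85) + 8008 = (2106 + 7225 - 9095) + 8008 = 236 + 8008 = 8244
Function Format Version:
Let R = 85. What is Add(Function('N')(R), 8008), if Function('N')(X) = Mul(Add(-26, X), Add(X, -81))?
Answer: 8244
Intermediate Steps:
Function('N')(X) = Mul(Add(-81, X), Add(-26, X)) (Function('N')(X) = Mul(Add(-26, X), Add(-81, X)) = Mul(Add(-81, X), Add(-26, X)))
Add(Function('N')(R), 8008) = Add(Add(2106, Pow(85, 2), Mul(-107, 85)), 8008) = Add(Add(2106, 7225, -9095), 8008) = Add(236, 8008) = 8244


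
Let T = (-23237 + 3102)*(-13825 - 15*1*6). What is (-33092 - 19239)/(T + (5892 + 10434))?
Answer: -52331/280194851 ≈ -0.00018677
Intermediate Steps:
T = 280178525 (T = -20135*(-13825 - 15*6) = -20135*(-13825 - 90) = -20135*(-13915) = 280178525)
(-33092 - 19239)/(T + (5892 + 10434)) = (-33092 - 19239)/(280178525 + (5892 + 10434)) = -52331/(280178525 + 16326) = -52331/280194851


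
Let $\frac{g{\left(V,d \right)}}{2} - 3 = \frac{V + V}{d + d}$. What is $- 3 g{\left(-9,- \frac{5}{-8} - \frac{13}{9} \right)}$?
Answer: $- \frac{4950}{59} \approx -83.898$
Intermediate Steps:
$g{\left(V,d \right)} = 6 + \frac{2 V}{d}$ ($g{\left(V,d \right)} = 6 + 2 \frac{V + V}{d + d} = 6 + 2 \frac{2 V}{2 d} = 6 + 2 \cdot 2 V \frac{1}{2 d} = 6 + 2 \frac{V}{d} = 6 + \frac{2 V}{d}$)
$- 3 g{\left(-9,- \frac{5}{-8} - \frac{13}{9} \right)} = - 3 \left(6 + 2 \left(-9\right) \frac{1}{- \frac{5}{-8} - \frac{13}{9}}\right) = - 3 \left(6 + 2 \left(-9\right) \frac{1}{\left(-5\right) \left(- \frac{1}{8}\right) - \frac{13}{9}}\right) = - 3 \left(6 + 2 \left(-9\right) \frac{1}{\frac{5}{8} - \frac{13}{9}}\right) = - 3 \left(6 + 2 \left(-9\right) \frac{1}{- \frac{59}{72}}\right) = - 3 \left(6 + 2 \left(-9\right) \left(- \frac{72}{59}\right)\right) = - 3 \left(6 + \frac{1296}{59}\right) = \left(-3\right) \frac{1650}{59} = - \frac{4950}{59}$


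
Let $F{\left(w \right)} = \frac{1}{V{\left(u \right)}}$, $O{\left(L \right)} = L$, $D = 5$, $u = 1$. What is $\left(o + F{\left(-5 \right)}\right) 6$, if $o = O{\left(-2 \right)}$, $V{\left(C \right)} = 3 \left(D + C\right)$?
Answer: $- \frac{35}{3} \approx -11.667$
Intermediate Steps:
$V{\left(C \right)} = 15 + 3 C$ ($V{\left(C \right)} = 3 \left(5 + C\right) = 15 + 3 C$)
$o = -2$
$F{\left(w \right)} = \frac{1}{18}$ ($F{\left(w \right)} = \frac{1}{15 + 3 \cdot 1} = \frac{1}{15 + 3} = \frac{1}{18}$)
$\left(o + F{\left(-5 \right)}\right) 6 = \left(-2 + \frac{1}{18}\right) 6 = \left(- \frac{35}{18}\right) 6 = - \frac{35}{3}$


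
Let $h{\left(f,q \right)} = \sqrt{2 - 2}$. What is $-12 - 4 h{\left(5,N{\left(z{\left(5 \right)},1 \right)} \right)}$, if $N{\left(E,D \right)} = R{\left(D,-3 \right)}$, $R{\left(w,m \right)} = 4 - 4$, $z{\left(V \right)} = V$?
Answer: $-12$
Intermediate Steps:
$R{\left(w,m \right)} = 0$ ($R{\left(w,m \right)} = 4 - 4 = 0$)
$N{\left(E,D \right)} = 0$
$h{\left(f,q \right)} = 0$ ($h{\left(f,q \right)} = \sqrt{0} = 0$)
$-12 - 4 h{\left(5,N{\left(z{\left(5 \right)},1 \right)} \right)} = -12 - 0 = -12 + 0 = -12$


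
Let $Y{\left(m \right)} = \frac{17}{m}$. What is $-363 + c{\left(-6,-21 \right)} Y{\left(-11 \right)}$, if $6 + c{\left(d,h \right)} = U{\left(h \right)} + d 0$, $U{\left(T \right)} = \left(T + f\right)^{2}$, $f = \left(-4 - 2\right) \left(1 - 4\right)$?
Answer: $- \frac{4044}{11} \approx -367.64$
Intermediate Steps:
$f = 18$ ($f = \left(-6\right) \left(-3\right) = 18$)
$U{\left(T \right)} = \left(18 + T\right)^{2}$ ($U{\left(T \right)} = \left(T + 18\right)^{2} = \left(18 + T\right)^{2}$)
$c{\left(d,h \right)} = -6 + \left(18 + h\right)^{2}$ ($c{\left(d,h \right)} = -6 + \left(\left(18 + h\right)^{2} + d 0\right) = -6 + \left(\left(18 + h\right)^{2} + 0\right) = -6 + \left(18 + h\right)^{2}$)
$-363 + c{\left(-6,-21 \right)} Y{\left(-11 \right)} = -363 + \left(-6 + \left(18 - 21\right)^{2}\right) \frac{17}{-11} = -363 + \left(-6 + \left(-3\right)^{2}\right) 17 \left(- \frac{1}{11}\right) = -363 + \left(-6 + 9\right) \left(- \frac{17}{11}\right) = -363 + 3 \left(- \frac{17}{11}\right) = -363 - \frac{51}{11} = - \frac{4044}{11}$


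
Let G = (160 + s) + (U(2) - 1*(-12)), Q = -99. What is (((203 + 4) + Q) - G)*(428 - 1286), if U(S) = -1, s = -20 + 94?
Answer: 117546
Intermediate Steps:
s = 74
G = 245 (G = (160 + 74) + (-1 - 1*(-12)) = 234 + (-1 + 12) = 234 + 11 = 245)
(((203 + 4) + Q) - G)*(428 - 1286) = (((203 + 4) - 99) - 1*245)*(428 - 1286) = ((207 - 99) - 245)*(-858) = (108 - 245)*(-858) = -137*(-858) = 117546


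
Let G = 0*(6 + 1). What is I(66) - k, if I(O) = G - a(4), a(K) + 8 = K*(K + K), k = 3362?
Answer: -3386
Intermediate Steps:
G = 0 (G = 0*7 = 0)
a(K) = -8 + 2*K² (a(K) = -8 + K*(K + K) = -8 + K*(2*K) = -8 + 2*K²)
I(O) = -24 (I(O) = 0 - (-8 + 2*4²) = 0 - (-8 + 2*16) = 0 - (-8 + 32) = 0 - 1*24 = 0 - 24 = -24)
I(66) - k = -24 - 1*3362 = -24 - 3362 = -3386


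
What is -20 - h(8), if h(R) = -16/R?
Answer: -18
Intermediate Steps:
-20 - h(8) = -20 - (-16)/8 = -20 - 1*(-2) = -20 + 2 = -18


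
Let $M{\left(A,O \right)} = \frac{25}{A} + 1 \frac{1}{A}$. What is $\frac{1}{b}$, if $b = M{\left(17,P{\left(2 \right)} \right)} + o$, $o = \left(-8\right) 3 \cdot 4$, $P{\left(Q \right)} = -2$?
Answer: $- \frac{17}{1606} \approx -0.010585$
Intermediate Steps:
$M{\left(A,O \right)} = \frac{26}{A}$ ($M{\left(A,O \right)} = \frac{25}{A} + \frac{1}{A} = \frac{26}{A}$)
$o = -96$ ($o = \left(-24\right) 4 = -96$)
$b = - \frac{1606}{17}$ ($b = \frac{26}{17} - 96 = - \frac{1606}{17} \approx -94.471$)
$\frac{1}{b} = \frac{1}{- \frac{1606}{17}} = - \frac{17}{1606}$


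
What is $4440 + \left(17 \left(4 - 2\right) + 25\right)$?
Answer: $4499$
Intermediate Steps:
$4440 + \left(17 \left(4 - 2\right) + 25\right) = 4440 + \left(17 \cdot 2 + 25\right) = 4440 + \left(34 + 25\right) = 4440 + 59 = 4499$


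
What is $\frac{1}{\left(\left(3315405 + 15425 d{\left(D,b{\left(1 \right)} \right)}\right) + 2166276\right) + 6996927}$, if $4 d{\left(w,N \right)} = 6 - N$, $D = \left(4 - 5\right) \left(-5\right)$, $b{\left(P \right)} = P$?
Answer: $\frac{4}{49991557} \approx 8.0013 \cdot 10^{-8}$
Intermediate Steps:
$D = 5$ ($D = \left(4 - 5\right) \left(-5\right) = \left(-1\right) \left(-5\right) = 5$)
$d{\left(w,N \right)} = \frac{3}{2} - \frac{N}{4}$ ($d{\left(w,N \right)} = \frac{6 - N}{4} = \frac{3}{2} - \frac{N}{4}$)
$\frac{1}{\left(\left(3315405 + 15425 d{\left(D,b{\left(1 \right)} \right)}\right) + 2166276\right) + 6996927} = \frac{1}{\left(\left(3315405 + 15425 \left(\frac{3}{2} - \frac{1}{4}\right)\right) + 2166276\right) + 6996927} = \frac{1}{\left(\left(3315405 + 15425 \cdot \frac{5}{4}\right) + 2166276\right) + 6996927} = \frac{1}{\left(\left(3315405 + \frac{77125}{4}\right) + 2166276\right) + 6996927} = \frac{1}{\left(\frac{13338745}{4} + 2166276\right) + 6996927} = \frac{1}{\frac{22003849}{4} + 6996927} = \frac{1}{\frac{49991557}{4}} = \frac{4}{49991557}$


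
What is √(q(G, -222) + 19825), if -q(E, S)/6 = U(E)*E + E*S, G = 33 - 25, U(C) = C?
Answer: √30097 ≈ 173.48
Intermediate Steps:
G = 8
q(E, S) = -6*E² - 6*E*S (q(E, S) = -6*(E*E + E*S) = -6*(E² + E*S) = -6*E² - 6*E*S)
√(q(G, -222) + 19825) = √(-6*8*(8 - 222) + 19825) = √(-6*8*(-214) + 19825) = √(10272 + 19825) = √30097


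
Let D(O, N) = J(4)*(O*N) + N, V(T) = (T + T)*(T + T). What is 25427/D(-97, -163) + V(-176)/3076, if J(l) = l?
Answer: 1973550419/48509289 ≈ 40.684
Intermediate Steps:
V(T) = 4*T**2 (V(T) = (2*T)*(2*T) = 4*T**2)
D(O, N) = N + 4*N*O (D(O, N) = 4*(O*N) + N = 4*(N*O) + N = 4*N*O + N = N + 4*N*O)
25427/D(-97, -163) + V(-176)/3076 = 25427/((-163*(1 + 4*(-97)))) + (4*(-176)**2)/3076 = 25427/((-163*(1 - 388))) + (4*30976)*(1/3076) = 25427/((-163*(-387))) + 123904*(1/3076) = 25427/63081 + 30976/769 = 1973550419/48509289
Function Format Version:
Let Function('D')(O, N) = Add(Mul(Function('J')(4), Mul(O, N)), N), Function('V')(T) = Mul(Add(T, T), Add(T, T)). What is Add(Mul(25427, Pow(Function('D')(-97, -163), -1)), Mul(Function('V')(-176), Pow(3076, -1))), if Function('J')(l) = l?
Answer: Rational(1973550419, 48509289) ≈ 40.684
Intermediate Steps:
Function('V')(T) = Mul(4, Pow(T, 2)) (Function('V')(T) = Mul(Mul(2, T), Mul(2, T)) = Mul(4, Pow(T, 2)))
Function('D')(O, N) = Add(N, Mul(4, N, O)) (Function('D')(O, N) = Add(Mul(4, Mul(O, N)), N) = Add(Mul(4, Mul(N, O)), N) = Add(Mul(4, N, O), N) = Add(N, Mul(4, N, O)))
Add(Mul(25427, Pow(Function('D')(-97, -163), -1)), Mul(Function('V')(-176), Pow(3076, -1))) = Add(Mul(25427, Pow(Mul(-163, Add(1, Mul(4, -97))), -1)), Mul(Mul(4, Pow(-176, 2)), Pow(3076, -1))) = Add(Mul(25427, Pow(Mul(-163, Add(1, -388)), -1)), Mul(Mul(4, 30976), Rational(1, 3076))) = Add(Mul(25427, Pow(Mul(-163, -387), -1)), Mul(123904, Rational(1, 3076))) = Add(Mul(25427, Pow(63081, -1)), Rational(30976, 769)) = Add(Mul(25427, Rational(1, 63081)), Rational(30976, 769)) = Add(Rational(25427, 63081), Rational(30976, 769)) = Rational(1973550419, 48509289)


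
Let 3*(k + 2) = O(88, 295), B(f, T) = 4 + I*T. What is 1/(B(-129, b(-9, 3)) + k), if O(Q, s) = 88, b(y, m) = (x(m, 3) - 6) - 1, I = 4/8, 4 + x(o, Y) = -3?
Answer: 3/73 ≈ 0.041096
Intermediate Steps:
x(o, Y) = -7 (x(o, Y) = -4 - 3 = -7)
I = ½ (I = 4*(⅛) = ½ ≈ 0.50000)
b(y, m) = -14 (b(y, m) = (-7 - 6) - 1 = -13 - 1 = -14)
B(f, T) = 4 + T/2
k = 82/3 (k = -2 + (⅓)*88 = -2 + 88/3 = 82/3 ≈ 27.333)
1/(B(-129, b(-9, 3)) + k) = 1/((4 + (½)*(-14)) + 82/3) = 1/((4 - 7) + 82/3) = 1/(-3 + 82/3) = 1/(73/3) = 3/73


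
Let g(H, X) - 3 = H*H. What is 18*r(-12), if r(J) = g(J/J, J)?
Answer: 72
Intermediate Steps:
g(H, X) = 3 + H² (g(H, X) = 3 + H*H = 3 + H²)
r(J) = 4 (r(J) = 3 + (J/J)² = 3 + 1² = 3 + 1 = 4)
18*r(-12) = 18*4 = 72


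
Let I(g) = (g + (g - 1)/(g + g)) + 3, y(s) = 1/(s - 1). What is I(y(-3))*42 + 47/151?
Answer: 66685/302 ≈ 220.81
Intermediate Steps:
y(s) = 1/(-1 + s)
I(g) = 3 + g + (-1 + g)/(2*g) (I(g) = (g + (-1 + g)/((2*g))) + 3 = (g + (-1 + g)*(1/(2*g))) + 3 = (g + (-1 + g)/(2*g)) + 3 = 3 + g + (-1 + g)/(2*g))
I(y(-3))*42 + 47/151 = (7/2 + 1/(-1 - 3) - 1/(2*(1/(-1 - 3))))*42 + 47/151 = (7/2 + 1/(-4) - 1/(2*(1/(-4))))*42 + 47*(1/151) = (7/2 - 1/4 - 1/(2*(-1/4)))*42 + 47/151 = (7/2 - 1/4 - 1/2*(-4))*42 + 47/151 = (7/2 - 1/4 + 2)*42 + 47/151 = (21/4)*42 + 47/151 = 441/2 + 47/151 = 66685/302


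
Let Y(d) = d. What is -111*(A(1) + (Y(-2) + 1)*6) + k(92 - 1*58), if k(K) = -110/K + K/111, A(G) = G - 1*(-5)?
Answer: -5527/1887 ≈ -2.9290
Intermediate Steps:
A(G) = 5 + G (A(G) = G + 5 = 5 + G)
k(K) = -110/K + K/111 (k(K) = -110/K + K*(1/111) = -110/K + K/111)
-111*(A(1) + (Y(-2) + 1)*6) + k(92 - 1*58) = -111*((5 + 1) + (-2 + 1)*6) + (-110/(92 - 1*58) + (92 - 1*58)/111) = -111*(6 - 1*6) + (-110/(92 - 58) + (92 - 58)/111) = -111*(6 - 6) + (-110/34 + (1/111)*34) = -111*0 + (-110*1/34 + 34/111) = 0 + (-55/17 + 34/111) = 0 - 5527/1887 = -5527/1887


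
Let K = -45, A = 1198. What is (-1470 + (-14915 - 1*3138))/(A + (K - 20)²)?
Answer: -19523/5423 ≈ -3.6000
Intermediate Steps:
(-1470 + (-14915 - 1*3138))/(A + (K - 20)²) = (-1470 + (-14915 - 1*3138))/(1198 + (-45 - 20)²) = (-1470 + (-14915 - 3138))/(1198 + (-65)²) = (-1470 - 18053)/(1198 + 4225) = -19523/5423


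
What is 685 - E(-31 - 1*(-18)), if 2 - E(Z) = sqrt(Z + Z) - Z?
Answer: 696 + I*sqrt(26) ≈ 696.0 + 5.099*I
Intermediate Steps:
E(Z) = 2 + Z - sqrt(2)*sqrt(Z) (E(Z) = 2 - (sqrt(Z + Z) - Z) = 2 - (sqrt(2*Z) - Z) = 2 - (sqrt(2)*sqrt(Z) - Z) = 2 - (-Z + sqrt(2)*sqrt(Z)) = 2 + (Z - sqrt(2)*sqrt(Z)) = 2 + Z - sqrt(2)*sqrt(Z))
685 - E(-31 - 1*(-18)) = 685 - (2 + (-31 - 1*(-18)) - sqrt(2)*sqrt(-31 - 1*(-18))) = 685 - (2 + (-31 + 18) - sqrt(2)*sqrt(-31 + 18)) = 685 - (2 - 13 - sqrt(2)*sqrt(-13)) = 685 - (2 - 13 - sqrt(2)*I*sqrt(13)) = 685 - (2 - 13 - I*sqrt(26)) = 685 - (-11 - I*sqrt(26)) = 685 + (11 + I*sqrt(26)) = 696 + I*sqrt(26)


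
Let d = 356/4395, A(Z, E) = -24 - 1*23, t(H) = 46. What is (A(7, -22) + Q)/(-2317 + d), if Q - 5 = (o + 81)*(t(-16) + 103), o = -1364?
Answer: 840363555/10182859 ≈ 82.527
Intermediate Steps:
A(Z, E) = -47 (A(Z, E) = -24 - 23 = -47)
d = 356/4395 (d = 356*(1/4395) = 356/4395 ≈ 0.081001)
Q = -191162 (Q = 5 + (-1364 + 81)*(46 + 103) = 5 - 1283*149 = 5 - 191167 = -191162)
(A(7, -22) + Q)/(-2317 + d) = (-47 - 191162)/(-2317 + 356/4395) = -191209/(-10182859/4395) = -191209*(-4395/10182859) = 840363555/10182859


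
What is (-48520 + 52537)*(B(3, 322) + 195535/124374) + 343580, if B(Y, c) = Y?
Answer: 15005571363/41458 ≈ 3.6195e+5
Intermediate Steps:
(-48520 + 52537)*(B(3, 322) + 195535/124374) + 343580 = (-48520 + 52537)*(3 + 195535/124374) + 343580 = 4017*(3 + 195535*(1/124374)) + 343580 = 4017*(3 + 195535/124374) + 343580 = 4017*(568657/124374) + 343580 = 761431723/41458 + 343580 = 15005571363/41458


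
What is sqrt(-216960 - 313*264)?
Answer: 6*I*sqrt(8322) ≈ 547.35*I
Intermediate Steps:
sqrt(-216960 - 313*264) = sqrt(-216960 - 82632) = sqrt(-299592) = 6*I*sqrt(8322)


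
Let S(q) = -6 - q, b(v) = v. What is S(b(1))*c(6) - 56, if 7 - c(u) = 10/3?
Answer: -245/3 ≈ -81.667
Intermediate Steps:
c(u) = 11/3 (c(u) = 7 - 10/3 = 11/3)
S(b(1))*c(6) - 56 = (-6 - 1*1)*(11/3) - 56 = (-6 - 1)*(11/3) - 56 = -7*11/3 - 56 = -77/3 - 56 = -245/3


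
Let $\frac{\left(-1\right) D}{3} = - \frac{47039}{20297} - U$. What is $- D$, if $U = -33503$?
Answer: $\frac{2039890056}{20297} \approx 1.005 \cdot 10^{5}$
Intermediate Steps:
$D = - \frac{2039890056}{20297}$ ($D = - 3 \left(- \frac{47039}{20297} - -33503\right) = - 3 \left(\left(-47039\right) \frac{1}{20297} + 33503\right) = - 3 \left(- \frac{47039}{20297} + 33503\right) = \left(-3\right) \frac{679963352}{20297} = - \frac{2039890056}{20297} \approx -1.005 \cdot 10^{5}$)
$- D = \left(-1\right) \left(- \frac{2039890056}{20297}\right) = \frac{2039890056}{20297}$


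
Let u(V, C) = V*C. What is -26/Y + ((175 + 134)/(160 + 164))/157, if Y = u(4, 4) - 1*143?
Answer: 453937/2153412 ≈ 0.21080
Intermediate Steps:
u(V, C) = C*V
Y = -127 (Y = 4*4 - 1*143 = 16 - 143 = -127)
-26/Y + ((175 + 134)/(160 + 164))/157 = -26/(-127) + ((175 + 134)/(160 + 164))/157 = -26*(-1/127) + (309/324)*(1/157) = 26/127 + (309*(1/324))*(1/157) = 26/127 + (103/108)*(1/157) = 26/127 + 103/16956 = 453937/2153412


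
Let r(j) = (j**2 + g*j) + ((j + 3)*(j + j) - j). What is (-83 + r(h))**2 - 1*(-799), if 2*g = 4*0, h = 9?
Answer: 42824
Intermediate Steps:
g = 0 (g = (4*0)/2 = (1/2)*0 = 0)
r(j) = j**2 - j + 2*j*(3 + j) (r(j) = (j**2 + 0*j) + ((j + 3)*(j + j) - j) = (j**2 + 0) + ((3 + j)*(2*j) - j) = j**2 + (2*j*(3 + j) - j) = j**2 + (-j + 2*j*(3 + j)) = j**2 - j + 2*j*(3 + j))
(-83 + r(h))**2 - 1*(-799) = (-83 + 9*(5 + 3*9))**2 - 1*(-799) = (-83 + 9*(5 + 27))**2 + 799 = (-83 + 9*32)**2 + 799 = (-83 + 288)**2 + 799 = 205**2 + 799 = 42025 + 799 = 42824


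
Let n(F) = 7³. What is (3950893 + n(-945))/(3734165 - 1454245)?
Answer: 987809/569980 ≈ 1.7331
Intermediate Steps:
n(F) = 343
(3950893 + n(-945))/(3734165 - 1454245) = (3950893 + 343)/(3734165 - 1454245) = 3951236/2279920 = 3951236*(1/2279920) = 987809/569980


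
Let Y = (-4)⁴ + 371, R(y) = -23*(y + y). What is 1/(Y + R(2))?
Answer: 1/535 ≈ 0.0018692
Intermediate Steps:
R(y) = -46*y
Y = 627 (Y = 256 + 371 = 627)
1/(Y + R(2)) = 1/(627 - 46*2) = 1/(627 - 92) = 1/535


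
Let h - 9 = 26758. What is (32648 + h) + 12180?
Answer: 71595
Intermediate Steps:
h = 26767 (h = 9 + 26758 = 26767)
(32648 + h) + 12180 = (32648 + 26767) + 12180 = 59415 + 12180 = 71595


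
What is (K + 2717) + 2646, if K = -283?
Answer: 5080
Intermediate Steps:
(K + 2717) + 2646 = (-283 + 2717) + 2646 = 2434 + 2646 = 5080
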